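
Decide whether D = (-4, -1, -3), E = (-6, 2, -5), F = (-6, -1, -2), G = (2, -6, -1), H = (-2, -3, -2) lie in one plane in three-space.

Yes

The plane through D, E, F has normal n = DE × DF = (3, 6, 6) and equation n·P = -36.
Checking the remaining points: n·G = -36, n·H = -36.
All equal -36, so all 5 points lie in one plane.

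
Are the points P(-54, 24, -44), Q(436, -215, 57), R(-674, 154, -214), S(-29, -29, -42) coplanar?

No

With P as base: PQ = (490, -239, 101), PR = (-620, 130, -170), PS = (25, -53, 2).
PR × PS = (-8750, -3010, 29610).
PQ · (PR × PS) = -577500.
Since -577500 ≠ 0, the four points are not coplanar.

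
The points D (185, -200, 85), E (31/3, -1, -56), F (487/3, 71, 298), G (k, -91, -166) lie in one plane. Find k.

-3

The points are coplanar iff DE · (DF × DG) = 0.
Expanding, this is linear in k: (80598)k + (241794) = 0.
So k = -3.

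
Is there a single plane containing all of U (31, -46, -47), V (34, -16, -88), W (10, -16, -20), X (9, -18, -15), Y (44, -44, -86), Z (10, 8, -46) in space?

The plane through U, V, W has normal n = UV × UW = (2040, 780, 720) and equation n·P = -6480.
Checking the remaining points: n·X = -6480, n·Y = -6480, n·Z = -6480.
All equal -6480, so all 6 points lie in one plane.

Yes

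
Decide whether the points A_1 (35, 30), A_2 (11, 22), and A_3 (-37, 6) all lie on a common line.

Yes

A_1A_2 = (-24, -8), A_1A_3 = (-72, -24).
det[A_1A_2; A_1A_3] = (-24)(-24) − (-8)(-72) = 0.
The determinant is zero, so the points are collinear.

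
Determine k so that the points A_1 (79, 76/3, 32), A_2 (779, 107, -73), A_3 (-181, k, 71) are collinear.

Collinearity requires A_1A_2 × A_1A_3 = 0; each component is linear in k.
The x-component gives (105)k + (525) = 0, so k = -5.
The remaining components then also vanish.

-5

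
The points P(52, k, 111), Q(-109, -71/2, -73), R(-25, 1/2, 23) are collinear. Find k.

67/2

Direction QR = (84, 36, 96). From the x-coordinate of P, the parameter along the line is τ = (52 − (-109))/84 = 23/12.
Then k = (-71/2) + 23/12·(36) = 67/2.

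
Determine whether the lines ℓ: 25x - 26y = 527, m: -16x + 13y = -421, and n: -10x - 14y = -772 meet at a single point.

Yes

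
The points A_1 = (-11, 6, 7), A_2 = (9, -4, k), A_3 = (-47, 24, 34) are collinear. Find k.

Direction A_1A_3 = (-36, 18, 27). From the x-coordinate of A_2, the parameter along the line is τ = (9 − (-11))/(-36) = -5/9.
Then k = 7 + (-5/9)·(27) = -8.

-8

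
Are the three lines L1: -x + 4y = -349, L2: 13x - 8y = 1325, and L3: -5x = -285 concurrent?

Yes

Intersecting L1 and L2: solving the 2×2 system gives (x, y) = (57, -73).
Substitute into L3: (-5)(57) + (0)(-73) = -285.
This equals -285, so (57, -73) lies on all three lines and they are concurrent.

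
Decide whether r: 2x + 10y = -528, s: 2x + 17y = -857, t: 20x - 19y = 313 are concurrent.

Lines aᵢx + bᵢy = cᵢ with pairwise distinct directions are concurrent exactly when det[aᵢ bᵢ cᵢ] = 0.
Here the determinant is 0.
It vanishes, so the lines are concurrent at (-29, -47).

Yes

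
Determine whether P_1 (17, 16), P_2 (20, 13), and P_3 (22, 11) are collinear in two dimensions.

P_1P_2 = (3, -3), P_1P_3 = (5, -5).
Twice the signed area of △P_1P_2P_3 is (3)(-5) − (-3)(5) = 0.
The triangle is degenerate (zero area), so the points are collinear.

Yes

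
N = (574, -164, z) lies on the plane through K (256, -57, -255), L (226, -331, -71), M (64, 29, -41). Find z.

Coplanarity requires KL · (KM × KN) = 0.
KL = (-30, -274, 184), KM = (-192, 86, 214); the triple product is linear in z with coefficient -55188 and constant term -34658064.
Setting it to zero: z = -628.

-628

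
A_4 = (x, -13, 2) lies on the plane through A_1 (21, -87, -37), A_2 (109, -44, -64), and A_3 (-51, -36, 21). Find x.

5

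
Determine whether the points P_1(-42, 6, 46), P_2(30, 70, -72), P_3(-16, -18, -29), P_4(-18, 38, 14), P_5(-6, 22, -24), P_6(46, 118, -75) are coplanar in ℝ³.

The plane through P_1, P_2, P_3 has normal n = P_1P_2 × P_1P_3 = (-7632, 2332, -3392) and equation n·P = 178504.
Checking the remaining points: n·P_4 = 178504, n·P_5 = 178504, n·P_6 = 178504.
All equal 178504, so all 6 points lie in one plane.

Yes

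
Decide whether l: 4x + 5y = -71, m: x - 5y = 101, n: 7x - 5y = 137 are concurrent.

Yes

Intersecting l and m: solving the 2×2 system gives (x, y) = (6, -19).
Substitute into n: (7)(6) + (-5)(-19) = 137.
This equals 137, so (6, -19) lies on all three lines and they are concurrent.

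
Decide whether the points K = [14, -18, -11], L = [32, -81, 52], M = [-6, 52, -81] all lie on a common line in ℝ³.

Yes

KL = (18, -63, 63), KM = (-20, 70, -70).
Each component of KM is -10/9 times the corresponding component of KL, so KM = -10/9·KL and the points are collinear.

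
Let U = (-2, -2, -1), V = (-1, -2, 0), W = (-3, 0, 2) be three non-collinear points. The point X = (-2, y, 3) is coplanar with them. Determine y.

A normal to the plane is n = UV × UW = (-2, -4, 2).
X lies in the plane iff n · UX = 0.
This gives (-4)y + (0) = 0, so y = 0.

0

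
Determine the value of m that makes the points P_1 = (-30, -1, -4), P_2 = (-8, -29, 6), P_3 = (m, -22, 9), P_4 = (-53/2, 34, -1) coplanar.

-5/2

Coplanarity ⇔ det[P_1P_2; P_1P_3; P_1P_4] = 0.
Expanding, this is linear in m: (434)m + (1085) = 0.
So m = -5/2.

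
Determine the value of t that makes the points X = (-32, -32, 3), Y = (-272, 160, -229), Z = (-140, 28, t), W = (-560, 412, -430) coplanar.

Normal to plane XYW: n = (19872, 18576, -5184); plane equation n·P = -1245888.
Requiring n·Z = -1245888: (-5184)t + (-2261952) = -1245888.
So t = -196.

-196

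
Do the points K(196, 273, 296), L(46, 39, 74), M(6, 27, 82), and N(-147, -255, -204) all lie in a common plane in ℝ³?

No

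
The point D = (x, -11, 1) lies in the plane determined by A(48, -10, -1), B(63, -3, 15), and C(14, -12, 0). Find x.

23

A normal to the plane is n = AB × AC = (39, -559, 208).
D lies in the plane iff n · AD = 0.
This gives (39)x + (-897) = 0, so x = 23.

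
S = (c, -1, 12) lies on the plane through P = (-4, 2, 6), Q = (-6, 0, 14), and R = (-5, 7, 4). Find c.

The plane through P, Q, R has equation −36x − 12y − 12z = 48.
Substituting S: (-36)c + (-132) = 48, so c = -5.

-5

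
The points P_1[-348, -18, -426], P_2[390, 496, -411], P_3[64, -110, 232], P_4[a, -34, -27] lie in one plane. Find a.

Coplanarity ⇔ det[P_1P_2; P_1P_3; P_1P_4] = 0.
Expanding, this is linear in a: (339592)a + (14262864) = 0.
So a = -42.

-42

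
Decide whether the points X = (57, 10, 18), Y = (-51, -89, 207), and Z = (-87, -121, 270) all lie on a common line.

XY = (-108, -99, 189), XZ = (-144, -131, 252).
Comparing components 2 and 3: (-99)(252) − (189)(-131) = -189 ≠ 0, so XY and XZ are not parallel and the points are not collinear.

No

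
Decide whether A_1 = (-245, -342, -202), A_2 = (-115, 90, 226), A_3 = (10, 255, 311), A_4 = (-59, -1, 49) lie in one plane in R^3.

The four points are coplanar iff the 3×3 determinant with rows A_1A_2, A_1A_3, A_1A_4 is zero.
Rows: (130, 432, 428), (255, 597, 513), (186, 341, 251).
Expanding along the first row: (130)(-25086) − (432)(-31413) + (428)(-24087) = 0.
Zero determinant ⇒ coplanar.

Yes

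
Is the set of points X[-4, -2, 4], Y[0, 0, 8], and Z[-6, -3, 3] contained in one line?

XY = (4, 2, 4), XZ = (-2, -1, -1).
Comparing components 2 and 3: (2)(-1) − (4)(-1) = 2 ≠ 0, so XY and XZ are not parallel and the points are not collinear.

No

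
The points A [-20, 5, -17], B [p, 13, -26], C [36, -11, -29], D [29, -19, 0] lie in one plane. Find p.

-33

The points are coplanar iff AB · (AC × AD) = 0.
Expanding, this is linear in p: (-560)p + (-18480) = 0.
So p = -33.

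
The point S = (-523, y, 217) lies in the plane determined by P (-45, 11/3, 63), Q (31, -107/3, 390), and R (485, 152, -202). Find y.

A normal to the plane is n = PQ × PR = (-114245/3, 193450, 32120).
S lies in the plane iff n · PS = 0.
This gives (193450)y + (22440200) = 0, so y = -116.

-116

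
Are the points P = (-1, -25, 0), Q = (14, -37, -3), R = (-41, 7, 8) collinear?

Yes

PQ = (15, -12, -3), PR = (-40, 32, 8).
Each component of PR is -8/3 times the corresponding component of PQ, so PR = -8/3·PQ and the points are collinear.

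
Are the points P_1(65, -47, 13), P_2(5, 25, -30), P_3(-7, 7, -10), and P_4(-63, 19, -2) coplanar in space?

A normal to the plane through P_1, P_2, P_3 is n = P_1P_2 × P_1P_3 = (666, 1716, 1944).
The plane has equation n·P = -12090. For P_4: n·P_4 = -13242.
-13242 ≠ -12090, so P_4 is off the plane.

No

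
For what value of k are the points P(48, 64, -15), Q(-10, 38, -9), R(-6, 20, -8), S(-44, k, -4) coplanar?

2

Normal to plane PQR: n = (82, 82, 1148); plane equation n·X = -8036.
Requiring n·S = -8036: (82)k + (-8200) = -8036.
So k = 2.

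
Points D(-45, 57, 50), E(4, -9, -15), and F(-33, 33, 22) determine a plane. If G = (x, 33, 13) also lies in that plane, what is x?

-45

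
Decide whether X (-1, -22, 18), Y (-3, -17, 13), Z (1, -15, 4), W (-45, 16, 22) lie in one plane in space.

With X as base: XY = (-2, 5, -5), XZ = (2, 7, -14), XW = (-44, 38, 4).
XZ × XW = (560, 608, 384).
XY · (XZ × XW) = 0.
The scalar triple product vanishes, so the four points are coplanar.

Yes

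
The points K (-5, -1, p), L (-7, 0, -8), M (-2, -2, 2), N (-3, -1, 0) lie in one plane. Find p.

-4

The points are coplanar iff KL · (KM × KN) = 0.
Expanding, this is linear in p: (-3)p + (-12) = 0.
So p = -4.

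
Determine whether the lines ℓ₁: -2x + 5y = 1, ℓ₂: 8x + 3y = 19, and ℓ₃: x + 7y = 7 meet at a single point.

Intersecting ℓ₁ and ℓ₂: solving the 2×2 system gives (x, y) = (2, 1).
Substitute into ℓ₃: (1)(2) + (7)(1) = 9.
But ℓ₃ requires 7 ≠ 9, so the three lines have no common point.

No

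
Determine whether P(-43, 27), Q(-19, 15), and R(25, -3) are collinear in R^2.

No

PQ = (24, -12), PR = (68, -30).
det[PQ; PR] = (24)(-30) − (-12)(68) = 96.
The determinant is nonzero, so they are not collinear.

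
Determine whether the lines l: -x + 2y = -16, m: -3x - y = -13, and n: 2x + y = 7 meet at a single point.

Lines aᵢx + bᵢy = cᵢ with pairwise distinct directions are concurrent exactly when det[aᵢ bᵢ cᵢ] = 0.
Here the determinant is 0.
It vanishes, so the lines are concurrent at (6, -5).

Yes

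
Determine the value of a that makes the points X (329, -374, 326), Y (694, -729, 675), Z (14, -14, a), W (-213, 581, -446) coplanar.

-7

Normal to plane XYW: n = (-59235, 92622, 156165); plane equation n·P = -3219153.
Requiring n·Z = -3219153: (156165)a + (-2125998) = -3219153.
So a = -7.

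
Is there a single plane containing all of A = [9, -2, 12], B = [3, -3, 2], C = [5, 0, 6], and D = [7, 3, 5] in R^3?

No

With A as base: AB = (-6, -1, -10), AC = (-4, 2, -6), AD = (-2, 5, -7).
AC × AD = (16, -16, -16).
AB · (AC × AD) = 80.
Since 80 ≠ 0, the four points are not coplanar.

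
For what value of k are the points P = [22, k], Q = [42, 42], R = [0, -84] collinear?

-18

Collinearity: (P − Q) must be parallel to (R − Q) = (-42, -126).
Cross-multiplying the components: (k − 42)·(-42) = (-20)·(-126).
Solving gives k = -18.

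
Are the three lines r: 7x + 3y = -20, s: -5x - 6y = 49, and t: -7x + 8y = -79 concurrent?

Lines aᵢx + bᵢy = cᵢ with pairwise distinct directions are concurrent exactly when det[aᵢ bᵢ cᵢ] = 0.
Here the determinant is 0.
It vanishes, so the lines are concurrent at (1, -9).

Yes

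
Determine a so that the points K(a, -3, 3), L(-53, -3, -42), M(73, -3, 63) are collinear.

Direction LM = (126, 0, 105). From the z-coordinate of K, the parameter along the line is τ = (3 − (-42))/105 = 3/7.
Then a = (-53) + 3/7·(126) = 1.

1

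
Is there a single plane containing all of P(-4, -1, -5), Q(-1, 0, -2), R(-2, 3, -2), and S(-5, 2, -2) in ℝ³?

A normal to the plane through P, Q, R is n = PQ × PR = (-9, -3, 10).
The plane has equation n·X = -11. For S: n·S = 19.
19 ≠ -11, so S is off the plane.

No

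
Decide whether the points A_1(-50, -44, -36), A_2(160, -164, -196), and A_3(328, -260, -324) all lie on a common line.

A_1A_2 = (210, -120, -160), A_1A_3 = (378, -216, -288).
A_1A_2 × A_1A_3 = (0, 0, 0).
The cross product vanishes, so the three points are collinear.

Yes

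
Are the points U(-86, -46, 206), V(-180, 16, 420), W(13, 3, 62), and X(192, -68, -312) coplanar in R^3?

Yes

The four points are coplanar iff the 3×3 determinant with rows UV, UW, UX is zero.
Rows: (-94, 62, 214), (99, 49, -144), (278, -22, -518).
Expanding along the first row: (-94)(-28550) − (62)(-11250) + (214)(-15800) = 0.
Zero determinant ⇒ coplanar.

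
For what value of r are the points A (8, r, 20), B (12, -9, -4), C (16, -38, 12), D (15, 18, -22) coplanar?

-45

The points are coplanar iff AB · (AC × AD) = 0.
Expanding, this is linear in r: (-120)r + (-5400) = 0.
So r = -45.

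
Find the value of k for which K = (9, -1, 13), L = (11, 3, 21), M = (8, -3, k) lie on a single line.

Direction KL = (2, 4, 8). From the x-coordinate of M, the parameter along the line is τ = (8 − 9)/2 = -1/2.
Then k = 13 + (-1/2)·(8) = 9.

9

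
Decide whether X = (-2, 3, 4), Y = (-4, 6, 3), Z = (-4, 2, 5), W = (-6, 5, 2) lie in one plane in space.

No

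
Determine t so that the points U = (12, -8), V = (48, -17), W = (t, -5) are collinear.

0

Collinearity: (W − U) must be parallel to (V − U) = (36, -9).
Cross-multiplying the components: (t − 12)·(-9) = (3)·(36).
Solving gives t = 0.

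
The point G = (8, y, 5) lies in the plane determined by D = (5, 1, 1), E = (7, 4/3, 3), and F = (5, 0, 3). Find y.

1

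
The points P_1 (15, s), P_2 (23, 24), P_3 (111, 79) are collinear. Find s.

19

Collinearity: (P_1 − P_2) must be parallel to (P_3 − P_2) = (88, 55).
Cross-multiplying the components: (s − 24)·(88) = (-8)·(55).
Solving gives s = 19.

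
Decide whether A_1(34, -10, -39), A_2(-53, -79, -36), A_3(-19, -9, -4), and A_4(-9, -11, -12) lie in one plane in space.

Yes

The four points are coplanar iff the 3×3 determinant with rows A_1A_2, A_1A_3, A_1A_4 is zero.
Rows: (-87, -69, 3), (-53, 1, 35), (-43, -1, 27).
Expanding along the first row: (-87)(62) − (-69)(74) + (3)(96) = 0.
Zero determinant ⇒ coplanar.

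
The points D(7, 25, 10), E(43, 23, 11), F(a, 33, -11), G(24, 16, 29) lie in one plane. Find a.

33

The points are coplanar iff DE · (DF × DG) = 0.
Expanding, this is linear in a: (29)a + (-957) = 0.
So a = 33.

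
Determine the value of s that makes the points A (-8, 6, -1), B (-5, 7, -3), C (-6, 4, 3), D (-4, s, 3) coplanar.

4

Coplanarity ⇔ det[AB; AC; AD] = 0.
Expanding, this is linear in s: (-16)s + (64) = 0.
So s = 4.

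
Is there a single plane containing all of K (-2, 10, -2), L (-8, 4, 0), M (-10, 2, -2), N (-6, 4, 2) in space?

No

The four points are coplanar iff the 3×3 determinant with rows KL, KM, KN is zero.
Rows: (-6, -6, 2), (-8, -8, 0), (-4, -6, 4).
Expanding along the first row: (-6)(-32) − (-6)(-32) + (2)(16) = 32.
Nonzero ⇒ not coplanar.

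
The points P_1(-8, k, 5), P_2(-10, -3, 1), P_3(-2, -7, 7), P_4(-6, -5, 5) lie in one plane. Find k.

Coplanarity ⇔ det[P_1P_2; P_1P_3; P_1P_4] = 0.
Expanding, this is linear in k: (8)k + (32) = 0.
So k = -4.

-4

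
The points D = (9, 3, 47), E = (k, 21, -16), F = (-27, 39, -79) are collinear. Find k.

-9

Direction DF = (-36, 36, -126). From the y-coordinate of E, the parameter along the line is τ = (21 − 3)/36 = 1/2.
Then k = 9 + 1/2·(-36) = -9.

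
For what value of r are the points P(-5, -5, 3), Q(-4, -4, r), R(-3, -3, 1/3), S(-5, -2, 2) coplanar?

5/3

The points are coplanar iff PQ · (PR × PS) = 0.
Expanding, this is linear in r: (6)r + (-10) = 0.
So r = 5/3.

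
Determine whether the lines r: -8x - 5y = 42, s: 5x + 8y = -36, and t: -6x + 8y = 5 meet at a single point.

Intersecting r and s: solving the 2×2 system gives (x, y) = (-4, -2).
Substitute into t: (-6)(-4) + (8)(-2) = 8.
But t requires 5 ≠ 8, so the three lines have no common point.

No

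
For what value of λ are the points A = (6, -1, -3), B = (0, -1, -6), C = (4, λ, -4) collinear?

-1

Direction AB = (-6, 0, -3). From the x-coordinate of C, the parameter along the line is τ = (4 − 6)/(-6) = 1/3.
Then λ = (-1) + 1/3·(0) = -1.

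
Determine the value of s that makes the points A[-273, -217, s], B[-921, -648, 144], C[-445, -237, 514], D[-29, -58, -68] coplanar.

2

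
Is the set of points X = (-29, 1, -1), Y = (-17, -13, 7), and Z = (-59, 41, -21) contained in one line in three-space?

No

XY = (12, -14, 8), XZ = (-30, 40, -20).
Comparing components 2 and 3: (-14)(-20) − (8)(40) = -40 ≠ 0, so XY and XZ are not parallel and the points are not collinear.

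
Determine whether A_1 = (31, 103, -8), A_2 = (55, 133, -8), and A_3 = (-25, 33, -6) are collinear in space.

A_1A_2 = (24, 30, 0), A_1A_3 = (-56, -70, 2).
A_1A_2 × A_1A_3 = (60, -48, 0).
The cross product is nonzero, so the points do not lie on one line.

No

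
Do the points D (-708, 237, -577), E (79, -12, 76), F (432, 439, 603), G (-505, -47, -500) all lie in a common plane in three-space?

Yes

A normal to the plane through D, E, F is n = DE × DF = (-425726, -184240, 442834).
The plane has equation n·P = 2233910. For G: n·G = 2233910.
Equal, so G lies in the plane and all four are coplanar.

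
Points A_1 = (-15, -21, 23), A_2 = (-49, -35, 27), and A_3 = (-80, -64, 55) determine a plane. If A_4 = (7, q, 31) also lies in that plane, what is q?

-19

A normal to the plane is n = A_1A_2 × A_1A_3 = (-276, 828, 552).
A_4 lies in the plane iff n · A_1A_4 = 0.
This gives (828)q + (15732) = 0, so q = -19.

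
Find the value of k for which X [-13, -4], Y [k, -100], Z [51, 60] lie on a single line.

Collinearity: (Y − X) must be parallel to (Z − X) = (64, 64).
Cross-multiplying the components: (k − (-13))·(64) = (-96)·(64).
Solving gives k = -109.

-109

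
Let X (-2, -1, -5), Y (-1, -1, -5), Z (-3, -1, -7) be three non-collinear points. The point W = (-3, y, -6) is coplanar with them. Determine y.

The plane through X, Y, Z has equation 2y = -2.
Substituting W: (2)y + (0) = -2, so y = -1.

-1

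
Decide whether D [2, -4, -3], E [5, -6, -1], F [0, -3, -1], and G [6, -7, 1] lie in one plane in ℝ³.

No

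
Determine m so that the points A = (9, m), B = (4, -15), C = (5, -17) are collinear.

-25

The three points are collinear iff det[AB; AC] = 0.
This determinant is linear in m: (1)m + (25) = 0, so m = -25.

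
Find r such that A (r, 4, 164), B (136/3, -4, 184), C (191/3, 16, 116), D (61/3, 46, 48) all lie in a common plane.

113/3

The points are coplanar iff AB · (AC × AD) = 0.
Expanding, this is linear in r: (-680)r + (76840/3) = 0.
So r = 113/3.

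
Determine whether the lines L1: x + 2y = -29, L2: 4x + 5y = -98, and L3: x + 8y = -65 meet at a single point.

Yes

Lines aᵢx + bᵢy = cᵢ with pairwise distinct directions are concurrent exactly when det[aᵢ bᵢ cᵢ] = 0.
Here the determinant is 0.
It vanishes, so the lines are concurrent at (-17, -6).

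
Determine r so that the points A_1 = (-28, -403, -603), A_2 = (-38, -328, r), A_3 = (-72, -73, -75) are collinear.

Direction A_1A_3 = (-44, 330, 528). From the x-coordinate of A_2, the parameter along the line is τ = (-38 − (-28))/(-44) = 5/22.
Then r = (-603) + 5/22·(528) = -483.

-483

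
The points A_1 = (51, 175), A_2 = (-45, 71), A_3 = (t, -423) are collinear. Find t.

Collinearity: (A_3 − A_1) must be parallel to (A_2 − A_1) = (-96, -104).
Cross-multiplying the components: (t − 51)·(-104) = (-598)·(-96).
Solving gives t = -501.

-501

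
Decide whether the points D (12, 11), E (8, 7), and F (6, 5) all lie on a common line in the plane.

Yes

DE = (-4, -4), DF = (-6, -6).
Checking proportionality: DF = 3/2·DE, so the vectors are parallel and the points are collinear.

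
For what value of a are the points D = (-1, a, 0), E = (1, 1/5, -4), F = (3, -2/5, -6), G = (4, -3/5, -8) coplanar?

3/5

The points are coplanar iff DE · (DF × DG) = 0.
Expanding, this is linear in a: (-2)a + (6/5) = 0.
So a = 3/5.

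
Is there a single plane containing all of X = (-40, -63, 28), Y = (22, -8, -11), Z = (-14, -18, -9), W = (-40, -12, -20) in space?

Yes

With X as base: XY = (62, 55, -39), XZ = (26, 45, -37), XW = (0, 51, -48).
XZ × XW = (-273, 1248, 1326).
XY · (XZ × XW) = 0.
The scalar triple product vanishes, so the four points are coplanar.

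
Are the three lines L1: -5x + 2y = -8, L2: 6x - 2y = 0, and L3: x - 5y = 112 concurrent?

Yes

Intersecting L1 and L2: solving the 2×2 system gives (x, y) = (-8, -24).
Substitute into L3: (1)(-8) + (-5)(-24) = 112.
This equals 112, so (-8, -24) lies on all three lines and they are concurrent.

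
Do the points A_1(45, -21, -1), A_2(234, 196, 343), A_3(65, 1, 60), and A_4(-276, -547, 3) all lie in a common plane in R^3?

No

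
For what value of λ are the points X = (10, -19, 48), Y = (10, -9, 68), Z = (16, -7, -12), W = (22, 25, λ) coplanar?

-32

Coplanarity ⇔ det[XY; XZ; XW] = 0.
Expanding, this is linear in λ: (-60)λ + (-1920) = 0.
So λ = -32.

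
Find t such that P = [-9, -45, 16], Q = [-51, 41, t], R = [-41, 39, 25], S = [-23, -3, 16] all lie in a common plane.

Normal to plane PRS: n = (-378, -126, -168); plane equation n·X = 6384.
Requiring n·Q = 6384: (-168)t + (14112) = 6384.
So t = 46.

46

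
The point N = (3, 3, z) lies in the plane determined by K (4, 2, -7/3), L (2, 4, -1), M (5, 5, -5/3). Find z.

-5/3

The plane through K, L, M has equation −(8/3)x + (8/3)y − 8z = 40/3.
Substituting N: (-8)z + (0) = 40/3, so z = -5/3.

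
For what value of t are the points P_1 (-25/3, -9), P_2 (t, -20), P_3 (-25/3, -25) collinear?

Collinearity: (P_2 − P_1) must be parallel to (P_3 − P_1) = (0, -16).
Cross-multiplying the components: (t − (-25/3))·(-16) = (-11)·(0).
Solving gives t = -25/3.

-25/3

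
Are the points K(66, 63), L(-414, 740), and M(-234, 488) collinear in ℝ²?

No

KL = (-480, 677), KM = (-300, 425).
det[KL; KM] = (-480)(425) − (677)(-300) = -900.
The determinant is nonzero, so they are not collinear.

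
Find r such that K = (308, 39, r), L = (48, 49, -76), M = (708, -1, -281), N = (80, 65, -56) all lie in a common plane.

-141

The points are coplanar iff KL · (KM × KN) = 0.
Expanding, this is linear in r: (-12160)r + (-1714560) = 0.
So r = -141.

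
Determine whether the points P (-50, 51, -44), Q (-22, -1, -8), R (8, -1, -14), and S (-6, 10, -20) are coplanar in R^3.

With P as base: PQ = (28, -52, 36), PR = (58, -52, 30), PS = (44, -41, 24).
PR × PS = (-18, -72, -90).
PQ · (PR × PS) = 0.
The scalar triple product vanishes, so the four points are coplanar.

Yes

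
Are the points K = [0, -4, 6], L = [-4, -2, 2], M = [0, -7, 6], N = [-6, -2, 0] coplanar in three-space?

Yes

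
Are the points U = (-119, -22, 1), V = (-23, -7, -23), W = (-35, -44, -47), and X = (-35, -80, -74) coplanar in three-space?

A normal to the plane through U, V, W is n = UV × UW = (-1248, 2592, -3372).
The plane has equation n·P = 88116. For X: n·X = 85848.
85848 ≠ 88116, so X is off the plane.

No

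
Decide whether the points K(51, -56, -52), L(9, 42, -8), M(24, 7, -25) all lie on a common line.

No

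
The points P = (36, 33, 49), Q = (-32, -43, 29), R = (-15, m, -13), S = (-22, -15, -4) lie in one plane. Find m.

Normal to plane PQS: n = (3068, -2444, -1144); plane equation n·X = -26260.
Requiring n·R = -26260: (-2444)m + (-31148) = -26260.
So m = -2.

-2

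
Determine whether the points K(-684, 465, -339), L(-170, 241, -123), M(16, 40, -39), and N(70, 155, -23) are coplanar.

With K as base: KL = (514, -224, 216), KM = (700, -425, 300), KN = (754, -310, 316).
KM × KN = (-41300, 5000, 103450).
KL · (KM × KN) = -3000.
Since -3000 ≠ 0, the four points are not coplanar.

No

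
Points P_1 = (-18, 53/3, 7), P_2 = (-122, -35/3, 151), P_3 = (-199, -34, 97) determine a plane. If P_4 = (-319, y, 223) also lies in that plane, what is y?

-68

A normal to the plane is n = P_1P_2 × P_1P_3 = (4800, -16704, 64).
P_4 lies in the plane iff n · P_1P_4 = 0.
This gives (-16704)y + (-1135872) = 0, so y = -68.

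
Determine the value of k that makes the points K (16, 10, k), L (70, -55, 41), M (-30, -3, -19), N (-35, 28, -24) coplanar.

6

Coplanarity ⇔ det[KL; KM; KN] = 0.
Expanding, this is linear in k: (2840)k + (-17040) = 0.
So k = 6.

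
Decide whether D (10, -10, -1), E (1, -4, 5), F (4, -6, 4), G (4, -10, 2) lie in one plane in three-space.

The four points are coplanar iff the 3×3 determinant with rows DE, DF, DG is zero.
Rows: (-9, 6, 6), (-6, 4, 5), (-6, 0, 3).
Expanding along the first row: (-9)(12) − (6)(12) + (6)(24) = -36.
Nonzero ⇒ not coplanar.

No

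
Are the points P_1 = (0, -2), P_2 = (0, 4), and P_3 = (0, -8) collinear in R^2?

Yes

P_1P_2 = (0, 6), P_1P_3 = (0, -6).
det[P_1P_2; P_1P_3] = (0)(-6) − (6)(0) = 0.
The determinant is zero, so the points are collinear.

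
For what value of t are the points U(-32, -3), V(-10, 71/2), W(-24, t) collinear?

Collinearity: (W − U) must be parallel to (V − U) = (22, 77/2).
Cross-multiplying the components: (t − (-3))·(22) = (8)·(77/2).
Solving gives t = 11.

11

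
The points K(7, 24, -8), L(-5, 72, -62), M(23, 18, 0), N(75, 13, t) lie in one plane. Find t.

Normal to plane KLM: n = (60, -768, -696); plane equation n·P = -12444.
Requiring n·N = -12444: (-696)t + (-5484) = -12444.
So t = 10.

10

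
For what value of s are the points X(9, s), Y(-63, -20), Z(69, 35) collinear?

10

Collinearity: (X − Y) must be parallel to (Z − Y) = (132, 55).
Cross-multiplying the components: (s − (-20))·(132) = (72)·(55).
Solving gives s = 10.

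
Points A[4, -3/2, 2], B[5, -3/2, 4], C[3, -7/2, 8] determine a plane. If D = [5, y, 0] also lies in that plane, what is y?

Coplanarity requires AB · (AC × AD) = 0.
AB = (1, 0, 2), AC = (-1, -2, 6); the triple product is linear in y with coefficient -8 and constant term -4.
Setting it to zero: y = -1/2.

-1/2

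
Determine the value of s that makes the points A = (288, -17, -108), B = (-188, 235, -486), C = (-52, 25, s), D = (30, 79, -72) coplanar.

441

Coplanarity ⇔ det[AB; AC; AD] = 0.
Expanding, this is linear in s: (-19320)s + (8520120) = 0.
So s = 441.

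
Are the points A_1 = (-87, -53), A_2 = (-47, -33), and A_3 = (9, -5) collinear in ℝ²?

Yes

A_1A_2 = (40, 20), A_1A_3 = (96, 48).
det[A_1A_2; A_1A_3] = (40)(48) − (20)(96) = 0.
The determinant is zero, so the points are collinear.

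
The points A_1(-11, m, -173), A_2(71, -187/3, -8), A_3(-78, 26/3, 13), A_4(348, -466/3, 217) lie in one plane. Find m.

-148/3

Coplanarity ⇔ det[A_1A_2; A_1A_3; A_1A_4] = 0.
Expanding, this is linear in m: (-39342)m + (-1940872) = 0.
So m = -148/3.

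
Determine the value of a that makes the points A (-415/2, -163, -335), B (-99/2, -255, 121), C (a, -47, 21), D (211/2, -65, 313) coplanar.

-23/2

Normal to plane ABD: n = (-104304, 40344, 44280); plane equation n·P = 233208.
Requiring n·C = 233208: (-104304)a + (-966288) = 233208.
So a = -23/2.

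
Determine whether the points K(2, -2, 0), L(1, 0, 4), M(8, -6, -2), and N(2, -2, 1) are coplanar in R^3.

With K as base: KL = (-1, 2, 4), KM = (6, -4, -2), KN = (0, 0, 1).
KM × KN = (-4, -6, 0).
KL · (KM × KN) = -8.
Since -8 ≠ 0, the four points are not coplanar.

No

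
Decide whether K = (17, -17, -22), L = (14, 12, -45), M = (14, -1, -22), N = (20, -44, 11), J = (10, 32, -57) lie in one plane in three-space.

The plane through K, L, M has normal n = KL × KM = (368, 69, 39) and equation n·P = 4225.
Checking the remaining points: n·N = 4753, n·J = 3665.
Since n·N = 4753 ≠ 4225, N is off the plane and the points are not all coplanar.

No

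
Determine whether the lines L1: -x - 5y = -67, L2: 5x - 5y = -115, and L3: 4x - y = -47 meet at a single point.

Intersecting L1 and L2: solving the 2×2 system gives (x, y) = (-8, 15).
Substitute into L3: (4)(-8) + (-1)(15) = -47.
This equals -47, so (-8, 15) lies on all three lines and they are concurrent.

Yes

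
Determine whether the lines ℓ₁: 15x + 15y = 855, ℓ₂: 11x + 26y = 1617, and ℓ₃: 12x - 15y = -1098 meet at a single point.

Yes

Intersecting ℓ₁ and ℓ₂: solving the 2×2 system gives (x, y) = (-9, 66).
Substitute into ℓ₃: (12)(-9) + (-15)(66) = -1098.
This equals -1098, so (-9, 66) lies on all three lines and they are concurrent.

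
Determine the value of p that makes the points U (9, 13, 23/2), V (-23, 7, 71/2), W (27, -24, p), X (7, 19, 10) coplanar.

Normal to plane UVX: n = (-135, -96, -204); plane equation n·P = -4809.
Requiring n·W = -4809: (-204)p + (-1341) = -4809.
So p = 17.

17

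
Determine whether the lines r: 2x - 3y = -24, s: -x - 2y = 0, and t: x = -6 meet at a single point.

The three lines meet at one point iff the augmented coefficient matrix [aᵢ bᵢ cᵢ] has rank < 3, i.e. its determinant vanishes.
Here the determinant is -6.
Nonzero, so no common point exists.

No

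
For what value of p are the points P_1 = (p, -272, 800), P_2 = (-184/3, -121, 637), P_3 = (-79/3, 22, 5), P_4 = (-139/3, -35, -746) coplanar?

-304/3

The points are coplanar iff P_1P_2 · (P_1P_3 × P_1P_4) = 0.
Expanding, this is linear in p: (143417)p + (43598768/3) = 0.
So p = -304/3.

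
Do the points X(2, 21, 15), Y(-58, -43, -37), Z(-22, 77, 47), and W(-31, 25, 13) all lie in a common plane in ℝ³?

No

A normal to the plane through X, Y, Z is n = XY × XZ = (864, 3168, -4896).
The plane has equation n·P = -5184. For W: n·W = -11232.
-11232 ≠ -5184, so W is off the plane.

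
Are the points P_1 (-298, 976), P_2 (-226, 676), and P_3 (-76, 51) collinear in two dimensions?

Yes

P_1P_2 = (72, -300), P_1P_3 = (222, -925).
det[P_1P_2; P_1P_3] = (72)(-925) − (-300)(222) = 0.
The determinant is zero, so the points are collinear.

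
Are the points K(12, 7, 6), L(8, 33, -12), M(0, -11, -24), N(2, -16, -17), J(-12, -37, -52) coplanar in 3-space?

Yes

The plane through K, L, M has normal n = KL × KM = (-1104, 96, 384) and equation n·P = -10272.
Checking the remaining points: n·N = -10272, n·J = -10272.
All equal -10272, so all 5 points lie in one plane.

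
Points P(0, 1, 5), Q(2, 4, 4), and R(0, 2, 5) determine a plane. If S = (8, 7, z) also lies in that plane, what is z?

1

The plane through P, Q, R has equation 1x + 2z = 10.
Substituting S: (2)z + (8) = 10, so z = 1.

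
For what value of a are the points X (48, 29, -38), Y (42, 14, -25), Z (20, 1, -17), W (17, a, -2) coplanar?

-31/2

The points are coplanar iff XY · (XZ × XW) = 0.
Expanding, this is linear in a: (-238)a + (-3689) = 0.
So a = -31/2.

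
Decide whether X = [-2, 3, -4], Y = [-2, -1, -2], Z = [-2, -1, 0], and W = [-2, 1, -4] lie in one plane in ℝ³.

Yes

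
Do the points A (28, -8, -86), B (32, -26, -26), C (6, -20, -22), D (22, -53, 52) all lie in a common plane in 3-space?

The four points are coplanar iff the 3×3 determinant with rows AB, AC, AD is zero.
Rows: (4, -18, 60), (-22, -12, 64), (-6, -45, 138).
Expanding along the first row: (4)(1224) − (-18)(-2652) + (60)(918) = 12240.
Nonzero ⇒ not coplanar.

No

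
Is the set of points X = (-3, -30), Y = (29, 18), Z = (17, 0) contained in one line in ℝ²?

Yes

XY = (32, 48), XZ = (20, 30).
det[XY; XZ] = (32)(30) − (48)(20) = 0.
The determinant is zero, so the points are collinear.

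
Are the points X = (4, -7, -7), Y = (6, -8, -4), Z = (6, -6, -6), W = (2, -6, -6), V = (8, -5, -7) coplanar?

The plane through X, Y, Z has normal n = XY × XZ = (-4, 4, 4) and equation n·P = -72.
Checking the remaining points: n·W = -56, n·V = -80.
Since n·W = -56 ≠ -72, W is off the plane and the points are not all coplanar.

No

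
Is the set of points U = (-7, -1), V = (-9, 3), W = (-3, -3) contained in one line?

No

UV = (-2, 4), UW = (4, -2).
det[UV; UW] = (-2)(-2) − (4)(4) = -12.
The determinant is nonzero, so they are not collinear.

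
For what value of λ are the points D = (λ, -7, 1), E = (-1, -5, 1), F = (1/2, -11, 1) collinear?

Direction EF = (3/2, -6, 0). From the y-coordinate of D, the parameter along the line is τ = (-7 − (-5))/(-6) = 1/3.
Then λ = (-1) + 1/3·(3/2) = -1/2.

-1/2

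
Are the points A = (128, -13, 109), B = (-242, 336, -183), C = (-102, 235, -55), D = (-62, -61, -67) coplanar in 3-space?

No

The four points are coplanar iff the 3×3 determinant with rows AB, AC, AD is zero.
Rows: (-370, 349, -292), (-230, 248, -164), (-190, -48, -176).
Expanding along the first row: (-370)(-51520) − (349)(9320) + (-292)(58160) = -1173000.
Nonzero ⇒ not coplanar.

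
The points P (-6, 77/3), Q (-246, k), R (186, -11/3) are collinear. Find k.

187/3

The three points are collinear iff det[PQ; PR] = 0.
This determinant is linear in k: (-192)k + (11968) = 0, so k = 187/3.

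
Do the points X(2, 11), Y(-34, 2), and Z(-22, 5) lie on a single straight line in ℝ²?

Yes

XY = (-36, -9), XZ = (-24, -6).
det[XY; XZ] = (-36)(-6) − (-9)(-24) = 0.
The determinant is zero, so the points are collinear.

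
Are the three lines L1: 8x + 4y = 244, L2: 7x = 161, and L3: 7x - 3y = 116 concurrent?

The three lines meet at one point iff the augmented coefficient matrix [aᵢ bᵢ cᵢ] has rank < 3, i.e. its determinant vanishes.
Here the determinant is 0.
It vanishes, so the lines are concurrent at (23, 15).

Yes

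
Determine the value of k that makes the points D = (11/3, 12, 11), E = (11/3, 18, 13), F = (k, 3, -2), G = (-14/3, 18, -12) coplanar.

Normal to plane DEG: n = (-150, -50/3, 50); plane equation n·P = -200.
Requiring n·F = -200: (-150)k + (-150) = -200.
So k = 1/3.

1/3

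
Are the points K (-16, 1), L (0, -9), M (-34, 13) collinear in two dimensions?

No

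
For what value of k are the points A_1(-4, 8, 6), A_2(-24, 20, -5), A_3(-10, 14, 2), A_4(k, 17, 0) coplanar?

-13

Coplanarity ⇔ det[A_1A_2; A_1A_3; A_1A_4] = 0.
Expanding, this is linear in k: (18)k + (234) = 0.
So k = -13.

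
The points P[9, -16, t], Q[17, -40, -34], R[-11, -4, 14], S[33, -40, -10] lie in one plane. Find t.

Coplanarity ⇔ det[PQ; PR; PS] = 0.
Expanding, this is linear in t: (576)t + (-8064) = 0.
So t = 14.

14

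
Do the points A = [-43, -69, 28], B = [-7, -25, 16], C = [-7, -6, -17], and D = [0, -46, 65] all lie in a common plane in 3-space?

Yes

With A as base: AB = (36, 44, -12), AC = (36, 63, -45), AD = (43, 23, 37).
AC × AD = (3366, -3267, -1881).
AB · (AC × AD) = 0.
The scalar triple product vanishes, so the four points are coplanar.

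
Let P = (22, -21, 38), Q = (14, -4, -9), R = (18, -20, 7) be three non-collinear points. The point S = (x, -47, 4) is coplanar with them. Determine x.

21

Coplanarity requires PQ · (PR × PS) = 0.
PQ = (-8, 17, -47), PR = (-4, 1, -31); the triple product is linear in x with coefficient -480 and constant term 10080.
Setting it to zero: x = 21.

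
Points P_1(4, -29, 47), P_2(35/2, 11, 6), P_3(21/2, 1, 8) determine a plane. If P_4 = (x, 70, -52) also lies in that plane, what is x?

77/2

A normal to the plane is n = P_1P_2 × P_1P_3 = (-330, 260, 145).
P_4 lies in the plane iff n · P_1P_4 = 0.
This gives (-330)x + (12705) = 0, so x = 77/2.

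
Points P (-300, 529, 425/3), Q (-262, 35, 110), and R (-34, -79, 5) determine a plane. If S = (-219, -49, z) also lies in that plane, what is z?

A normal to the plane is n = PQ × PR = (48260, -3230, 108300).
S lies in the plane iff n · PS = 0.
This gives (108300)z + (-9566500) = 0, so z = 265/3.

265/3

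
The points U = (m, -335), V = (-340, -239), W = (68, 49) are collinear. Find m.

-476

Collinearity: (U − V) must be parallel to (W − V) = (408, 288).
Cross-multiplying the components: (m − (-340))·(288) = (-96)·(408).
Solving gives m = -476.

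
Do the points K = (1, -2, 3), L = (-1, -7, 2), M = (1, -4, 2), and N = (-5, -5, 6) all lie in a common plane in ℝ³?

Yes

A normal to the plane through K, L, M is n = KL × KM = (3, -2, 4).
The plane has equation n·P = 19. For N: n·N = 19.
Equal, so N lies in the plane and all four are coplanar.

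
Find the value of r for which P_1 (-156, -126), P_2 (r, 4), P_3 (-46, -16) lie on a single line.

The three points are collinear iff det[P_1P_2; P_1P_3] = 0.
This determinant is linear in r: (110)r + (2860) = 0, so r = -26.

-26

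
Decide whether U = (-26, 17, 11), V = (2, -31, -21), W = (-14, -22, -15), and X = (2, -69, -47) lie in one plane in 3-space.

With U as base: UV = (28, -48, -32), UW = (12, -39, -26), UX = (28, -86, -58).
UW × UX = (26, -32, 60).
UV · (UW × UX) = 344.
Since 344 ≠ 0, the four points are not coplanar.

No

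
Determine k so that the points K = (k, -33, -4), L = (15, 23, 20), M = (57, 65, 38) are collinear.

Collinearity requires KL × KM = 0; each component is linear in k.
The y-component gives (18)k + (738) = 0, so k = -41.
The remaining components then also vanish.

-41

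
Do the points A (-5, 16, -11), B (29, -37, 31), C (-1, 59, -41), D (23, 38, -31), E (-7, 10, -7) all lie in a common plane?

The plane through A, B, C has normal n = AB × AC = (-216, 1188, 1674) and equation n·P = 1674.
Checking the remaining points: n·D = -11718, n·E = 1674.
Since n·D = -11718 ≠ 1674, D is off the plane and the points are not all coplanar.

No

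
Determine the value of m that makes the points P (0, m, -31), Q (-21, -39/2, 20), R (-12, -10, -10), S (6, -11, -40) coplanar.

The points are coplanar iff PQ · (PR × PS) = 0.
Expanding, this is linear in m: (270)m + (2700) = 0.
So m = -10.

-10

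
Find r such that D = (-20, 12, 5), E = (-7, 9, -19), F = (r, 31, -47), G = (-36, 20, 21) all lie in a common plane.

-23

The points are coplanar iff DE · (DF × DG) = 0.
Expanding, this is linear in r: (-144)r + (-3312) = 0.
So r = -23.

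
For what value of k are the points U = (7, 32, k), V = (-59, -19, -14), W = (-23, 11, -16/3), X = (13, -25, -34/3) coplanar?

Coplanarity ⇔ det[UV; UW; UX] = 0.
Expanding, this is linear in k: (2376)k + (-2376) = 0.
So k = 1.

1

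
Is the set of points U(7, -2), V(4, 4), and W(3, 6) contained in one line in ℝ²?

UV = (-3, 6), UW = (-4, 8).
Twice the signed area of △UVW is (-3)(8) − (6)(-4) = 0.
The triangle is degenerate (zero area), so the points are collinear.

Yes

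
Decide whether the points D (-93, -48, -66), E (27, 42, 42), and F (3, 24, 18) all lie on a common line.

DE = (120, 90, 108), DF = (96, 72, 84).
DE × DF = (-216, 288, 0).
The cross product is nonzero, so the points do not lie on one line.

No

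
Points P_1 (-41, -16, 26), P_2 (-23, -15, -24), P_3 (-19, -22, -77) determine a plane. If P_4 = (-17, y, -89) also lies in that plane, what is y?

A normal to the plane is n = P_1P_2 × P_1P_3 = (-403, 754, -130).
P_4 lies in the plane iff n · P_1P_4 = 0.
This gives (754)y + (17342) = 0, so y = -23.

-23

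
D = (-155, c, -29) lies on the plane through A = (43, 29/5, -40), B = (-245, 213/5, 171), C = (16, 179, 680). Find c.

-7/5

The plane through A, B, C has equation −(50246/5)x + 201663y − 48888z = 13465249/5.
Substituting D: (201663)c + (2975378) = 13465249/5, so c = -7/5.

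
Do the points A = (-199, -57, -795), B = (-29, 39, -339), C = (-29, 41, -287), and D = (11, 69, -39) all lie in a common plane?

Yes

With A as base: AB = (170, 96, 456), AC = (170, 98, 508), AD = (210, 126, 756).
AC × AD = (10080, -21840, 840).
AB · (AC × AD) = 0.
The scalar triple product vanishes, so the four points are coplanar.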